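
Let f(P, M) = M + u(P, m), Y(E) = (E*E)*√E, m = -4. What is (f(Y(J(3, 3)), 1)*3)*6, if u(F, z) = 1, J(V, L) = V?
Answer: 36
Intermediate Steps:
Y(E) = E^(5/2) (Y(E) = E²*√E = E^(5/2))
f(P, M) = 1 + M (f(P, M) = M + 1 = 1 + M)
(f(Y(J(3, 3)), 1)*3)*6 = ((1 + 1)*3)*6 = (2*3)*6 = 6*6 = 36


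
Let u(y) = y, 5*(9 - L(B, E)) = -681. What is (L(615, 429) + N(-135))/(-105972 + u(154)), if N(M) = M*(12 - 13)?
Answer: -1401/529090 ≈ -0.0026479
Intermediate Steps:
L(B, E) = 726/5 (L(B, E) = 9 - ⅕*(-681) = 9 + 681/5 = 726/5)
N(M) = -M (N(M) = M*(-1) = -M)
(L(615, 429) + N(-135))/(-105972 + u(154)) = (726/5 - 1*(-135))/(-105972 + 154) = (726/5 + 135)/(-105818) = (1401/5)*(-1/105818) = -1401/529090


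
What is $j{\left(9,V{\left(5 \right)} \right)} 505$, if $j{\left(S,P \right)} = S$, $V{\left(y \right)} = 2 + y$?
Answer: $4545$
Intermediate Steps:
$j{\left(9,V{\left(5 \right)} \right)} 505 = 9 \cdot 505 = 4545$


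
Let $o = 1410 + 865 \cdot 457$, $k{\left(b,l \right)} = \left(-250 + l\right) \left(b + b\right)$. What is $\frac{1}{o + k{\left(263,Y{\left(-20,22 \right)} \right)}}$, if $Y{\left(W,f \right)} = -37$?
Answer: $\frac{1}{245753} \approx 4.0691 \cdot 10^{-6}$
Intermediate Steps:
$k{\left(b,l \right)} = 2 b \left(-250 + l\right)$ ($k{\left(b,l \right)} = \left(-250 + l\right) 2 b = 2 b \left(-250 + l\right)$)
$o = 396715$ ($o = 1410 + 395305 = 396715$)
$\frac{1}{o + k{\left(263,Y{\left(-20,22 \right)} \right)}} = \frac{1}{396715 + 2 \cdot 263 \left(-250 - 37\right)} = \frac{1}{396715 + 2 \cdot 263 \left(-287\right)} = \frac{1}{396715 - 150962} = \frac{1}{245753}$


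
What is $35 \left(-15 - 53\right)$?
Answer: $-2380$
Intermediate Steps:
$35 \left(-15 - 53\right) = 35 \left(-68\right) = -2380$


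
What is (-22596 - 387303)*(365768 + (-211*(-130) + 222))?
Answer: -161262464580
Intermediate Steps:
(-22596 - 387303)*(365768 + (-211*(-130) + 222)) = -409899*(365768 + (27430 + 222)) = -409899*(365768 + 27652) = -409899*393420 = -161262464580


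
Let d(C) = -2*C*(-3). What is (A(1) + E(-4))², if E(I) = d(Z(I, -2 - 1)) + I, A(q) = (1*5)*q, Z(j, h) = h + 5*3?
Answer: 5329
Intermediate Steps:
Z(j, h) = 15 + h (Z(j, h) = h + 15 = 15 + h)
d(C) = 6*C
A(q) = 5*q
E(I) = 72 + I (E(I) = 6*(15 + (-2 - 1)) + I = 6*(15 - 3) + I = 6*12 + I = 72 + I)
(A(1) + E(-4))² = (5*1 + (72 - 4))² = (5 + 68)² = 73² = 5329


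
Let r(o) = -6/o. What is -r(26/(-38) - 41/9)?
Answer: -513/448 ≈ -1.1451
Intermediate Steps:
-r(26/(-38) - 41/9) = -(-6)/(26/(-38) - 41/9) = -(-6)/(26*(-1/38) - 41*⅑) = -(-6)/(-13/19 - 41/9) = -(-6)/(-896/171) = -(-6)*(-171)/896 = -1*513/448 = -513/448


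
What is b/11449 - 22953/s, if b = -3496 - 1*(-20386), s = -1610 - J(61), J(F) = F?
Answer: 97004029/6377093 ≈ 15.211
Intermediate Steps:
s = -1671 (s = -1610 - 1*61 = -1610 - 61 = -1671)
b = 16890 (b = -3496 + 20386 = 16890)
b/11449 - 22953/s = 16890/11449 - 22953/(-1671) = 16890*(1/11449) - 22953*(-1/1671) = 16890/11449 + 7651/557 = 97004029/6377093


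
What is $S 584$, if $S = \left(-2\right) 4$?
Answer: $-4672$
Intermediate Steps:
$S = -8$
$S 584 = \left(-8\right) 584 = -4672$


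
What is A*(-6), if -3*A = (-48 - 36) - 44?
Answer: -256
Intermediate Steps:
A = 128/3 (A = -((-48 - 36) - 44)/3 = -(-84 - 44)/3 = -1/3*(-128) = 128/3 ≈ 42.667)
A*(-6) = (128/3)*(-6) = -256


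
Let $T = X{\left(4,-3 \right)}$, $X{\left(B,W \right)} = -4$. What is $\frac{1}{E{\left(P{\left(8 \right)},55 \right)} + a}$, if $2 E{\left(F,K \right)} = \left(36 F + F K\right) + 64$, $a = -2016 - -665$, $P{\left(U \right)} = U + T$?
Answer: $- \frac{1}{1137} \approx -0.00087951$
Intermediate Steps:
$T = -4$
$P{\left(U \right)} = -4 + U$ ($P{\left(U \right)} = U - 4 = -4 + U$)
$a = -1351$ ($a = -2016 + \left(-141 + 806\right) = -2016 + 665 = -1351$)
$E{\left(F,K \right)} = 32 + 18 F + \frac{F K}{2}$ ($E{\left(F,K \right)} = \frac{\left(36 F + F K\right) + 64}{2} = \frac{64 + 36 F + F K}{2} = 32 + 18 F + \frac{F K}{2}$)
$\frac{1}{E{\left(P{\left(8 \right)},55 \right)} + a} = \frac{1}{\left(32 + 18 \left(-4 + 8\right) + \frac{1}{2} \left(-4 + 8\right) 55\right) - 1351} = \frac{1}{\left(32 + 18 \cdot 4 + \frac{1}{2} \cdot 4 \cdot 55\right) - 1351} = \frac{1}{\left(32 + 72 + 110\right) - 1351} = \frac{1}{214 - 1351} = \frac{1}{-1137} = - \frac{1}{1137}$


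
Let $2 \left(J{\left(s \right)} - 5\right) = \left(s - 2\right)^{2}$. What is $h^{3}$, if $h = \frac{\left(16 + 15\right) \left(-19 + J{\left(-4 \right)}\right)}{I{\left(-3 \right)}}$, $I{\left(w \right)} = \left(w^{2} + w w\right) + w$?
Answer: $\frac{1906624}{3375} \approx 564.93$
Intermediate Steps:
$J{\left(s \right)} = 5 + \frac{\left(-2 + s\right)^{2}}{2}$ ($J{\left(s \right)} = 5 + \frac{\left(s - 2\right)^{2}}{2} = 5 + \frac{\left(-2 + s\right)^{2}}{2}$)
$I{\left(w \right)} = w + 2 w^{2}$ ($I{\left(w \right)} = \left(w^{2} + w^{2}\right) + w = 2 w^{2} + w = w + 2 w^{2}$)
$h = \frac{124}{15}$ ($h = \frac{\left(16 + 15\right) \left(-19 + \left(5 + \frac{\left(-2 - 4\right)^{2}}{2}\right)\right)}{\left(-3\right) \left(1 + 2 \left(-3\right)\right)} = \frac{31 \left(-19 + \left(5 + \frac{\left(-6\right)^{2}}{2}\right)\right)}{\left(-3\right) \left(1 - 6\right)} = \frac{31 \left(-19 + \left(5 + \frac{1}{2} \cdot 36\right)\right)}{\left(-3\right) \left(-5\right)} = \frac{31 \left(-19 + \left(5 + 18\right)\right)}{15} = 31 \left(-19 + 23\right) \frac{1}{15} = 31 \cdot 4 \cdot \frac{1}{15} = 124 \cdot \frac{1}{15} = \frac{124}{15} \approx 8.2667$)
$h^{3} = \left(\frac{124}{15}\right)^{3} = \frac{1906624}{3375}$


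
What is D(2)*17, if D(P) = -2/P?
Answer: -17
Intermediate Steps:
D(2)*17 = -2/2*17 = -2*½*17 = -1*17 = -17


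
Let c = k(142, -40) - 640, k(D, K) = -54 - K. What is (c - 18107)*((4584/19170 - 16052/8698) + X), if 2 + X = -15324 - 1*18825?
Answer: 8903076520887379/13895055 ≈ 6.4074e+8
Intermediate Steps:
X = -34151 (X = -2 + (-15324 - 1*18825) = -2 + (-15324 - 18825) = -2 - 34149 = -34151)
c = -654 (c = (-54 - 1*(-40)) - 640 = (-54 + 40) - 640 = -14 - 640 = -654)
(c - 18107)*((4584/19170 - 16052/8698) + X) = (-654 - 18107)*((4584/19170 - 16052/8698) - 34151) = -18761*((4584*(1/19170) - 16052*1/8698) - 34151) = -18761*((764/3195 - 8026/4349) - 34151) = -18761*(-22320434/13895055 - 34151) = -18761*(-474552343739/13895055) = 8903076520887379/13895055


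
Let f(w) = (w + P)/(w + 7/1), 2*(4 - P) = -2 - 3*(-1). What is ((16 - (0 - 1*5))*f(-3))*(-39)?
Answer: -819/8 ≈ -102.38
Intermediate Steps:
P = 7/2 (P = 4 - (-2 - 3*(-1))/2 = 4 - (-2 + 3)/2 = 4 - 1/2*1 = 4 - 1/2 = 7/2 ≈ 3.5000)
f(w) = (7/2 + w)/(7 + w) (f(w) = (w + 7/2)/(w + 7/1) = (7/2 + w)/(w + 7*1) = (7/2 + w)/(w + 7) = (7/2 + w)/(7 + w))
((16 - (0 - 1*5))*f(-3))*(-39) = ((16 - (0 - 1*5))*((7/2 - 3)/(7 - 3)))*(-39) = ((16 - (0 - 5))*((1/2)/4))*(-39) = ((16 - 1*(-5))*((1/4)*(1/2)))*(-39) = ((16 + 5)*(1/8))*(-39) = (21*(1/8))*(-39) = (21/8)*(-39) = -819/8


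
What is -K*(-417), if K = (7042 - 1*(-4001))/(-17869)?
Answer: -4604931/17869 ≈ -257.71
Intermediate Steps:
K = -11043/17869 (K = (7042 + 4001)*(-1/17869) = 11043*(-1/17869) = -11043/17869 ≈ -0.61800)
-K*(-417) = -(-11043)*(-417)/17869 = -1*4604931/17869 = -4604931/17869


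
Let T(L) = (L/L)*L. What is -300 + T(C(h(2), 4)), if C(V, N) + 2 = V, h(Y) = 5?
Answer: -297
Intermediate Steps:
C(V, N) = -2 + V
T(L) = L (T(L) = 1*L = L)
-300 + T(C(h(2), 4)) = -300 + (-2 + 5) = -300 + 3 = -297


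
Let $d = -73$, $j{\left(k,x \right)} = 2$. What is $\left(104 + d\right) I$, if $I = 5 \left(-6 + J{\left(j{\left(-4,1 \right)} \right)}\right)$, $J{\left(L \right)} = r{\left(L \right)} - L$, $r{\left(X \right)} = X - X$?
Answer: $-1240$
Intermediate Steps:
$r{\left(X \right)} = 0$
$J{\left(L \right)} = - L$ ($J{\left(L \right)} = 0 - L = - L$)
$I = -40$ ($I = 5 \left(-6 - 2\right) = 5 \left(-8\right) = -40$)
$\left(104 + d\right) I = \left(104 - 73\right) \left(-40\right) = 31 \left(-40\right) = -1240$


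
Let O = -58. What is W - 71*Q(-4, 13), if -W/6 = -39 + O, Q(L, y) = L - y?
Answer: 1789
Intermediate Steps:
W = 582 (W = -6*(-39 - 58) = -6*(-97) = 582)
W - 71*Q(-4, 13) = 582 - 71*(-4 - 1*13) = 582 - 71*(-4 - 13) = 582 - 71*(-17) = 582 + 1207 = 1789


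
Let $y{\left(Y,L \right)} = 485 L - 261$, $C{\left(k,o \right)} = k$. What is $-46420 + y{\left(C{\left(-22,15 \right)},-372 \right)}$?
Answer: $-227101$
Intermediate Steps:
$y{\left(Y,L \right)} = -261 + 485 L$
$-46420 + y{\left(C{\left(-22,15 \right)},-372 \right)} = -46420 + \left(-261 + 485 \left(-372\right)\right) = -46420 - 180681 = -227101$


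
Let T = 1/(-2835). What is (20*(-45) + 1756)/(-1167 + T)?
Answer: -1213380/1654223 ≈ -0.73350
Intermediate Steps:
T = -1/2835 ≈ -0.00035273
(20*(-45) + 1756)/(-1167 + T) = (20*(-45) + 1756)/(-1167 - 1/2835) = (-900 + 1756)/(-3308446/2835) = 856*(-2835/3308446) = -1213380/1654223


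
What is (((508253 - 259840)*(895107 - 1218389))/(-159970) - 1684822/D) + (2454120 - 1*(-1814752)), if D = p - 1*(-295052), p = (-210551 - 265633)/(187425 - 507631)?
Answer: 9013167648050863201267/1889203645806640 ≈ 4.7709e+6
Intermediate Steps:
p = 238092/160103 (p = -476184/(-320206) = -476184*(-1/320206) = 238092/160103 ≈ 1.4871)
D = 47238948448/160103 (D = 238092/160103 - 1*(-295052) = 238092/160103 + 295052 = 47238948448/160103 ≈ 2.9505e+5)
(((508253 - 259840)*(895107 - 1218389))/(-159970) - 1684822/D) + (2454120 - 1*(-1814752)) = (((508253 - 259840)*(895107 - 1218389))/(-159970) - 1684822/47238948448/160103) + (2454120 - 1*(-1814752)) = ((248413*(-323282))*(-1/159970) - 1684822*160103/47238948448) + (2454120 + 1814752) = (-80307451466*(-1/159970) - 134872528333/23619474224) + 4268872 = (40153725733/79985 - 134872528333/23619474224) + 4268872 = 948399102168980291187/1889203645806640 + 4268872 = 9013167648050863201267/1889203645806640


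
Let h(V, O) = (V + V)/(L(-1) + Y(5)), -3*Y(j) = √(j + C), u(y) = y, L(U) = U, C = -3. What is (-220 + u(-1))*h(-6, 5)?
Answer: -23868/7 + 7956*√2/7 ≈ -1802.4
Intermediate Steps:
Y(j) = -√(-3 + j)/3 (Y(j) = -√(j - 3)/3 = -√(-3 + j)/3)
h(V, O) = 2*V/(-1 - √2/3) (h(V, O) = (V + V)/(-1 - √(-3 + 5)/3) = (2*V)/(-1 - √2/3) = 2*V/(-1 - √2/3))
(-220 + u(-1))*h(-6, 5) = (-220 - 1)*(-18/7*(-6) + (6/7)*(-6)*√2) = -221*(108/7 - 36*√2/7) = -23868/7 + 7956*√2/7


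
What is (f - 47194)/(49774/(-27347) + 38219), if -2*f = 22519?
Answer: -25992323/16993906 ≈ -1.5295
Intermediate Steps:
f = -22519/2 (f = -½*22519 = -22519/2 ≈ -11260.)
(f - 47194)/(49774/(-27347) + 38219) = (-22519/2 - 47194)/(49774/(-27347) + 38219) = -116907/(2*(49774*(-1/27347) + 38219)) = -116907/(2*(-1214/667 + 38219)) = -116907/(2*25490859/667) = -116907/2*667/25490859 = -25992323/16993906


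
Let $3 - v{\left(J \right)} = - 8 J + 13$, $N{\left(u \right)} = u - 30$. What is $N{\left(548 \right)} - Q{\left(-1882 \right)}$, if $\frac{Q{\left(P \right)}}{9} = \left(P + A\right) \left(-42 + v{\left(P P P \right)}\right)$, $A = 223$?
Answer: $-796228539601558$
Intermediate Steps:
$N{\left(u \right)} = -30 + u$ ($N{\left(u \right)} = u - 30 = -30 + u$)
$v{\left(J \right)} = -10 + 8 J$ ($v{\left(J \right)} = 3 - \left(- 8 J + 13\right) = 3 - \left(13 - 8 J\right) = 3 + \left(-13 + 8 J\right) = -10 + 8 J$)
$Q{\left(P \right)} = 9 \left(-52 + 8 P^{3}\right) \left(223 + P\right)$ ($Q{\left(P \right)} = 9 \left(P + 223\right) \left(-42 + \left(-10 + 8 P P P\right)\right) = 9 \left(223 + P\right) \left(-42 + \left(-10 + 8 P^{2} P\right)\right) = 9 \left(223 + P\right) \left(-42 + \left(-10 + 8 P^{3}\right)\right) = 9 \left(223 + P\right) \left(-52 + 8 P^{3}\right) = 9 \left(-52 + 8 P^{3}\right) \left(223 + P\right)$)
$N{\left(548 \right)} - Q{\left(-1882 \right)} = \left(-30 + 548\right) - \left(-104364 - -880776 + 72 \left(-1882\right)^{4} + 16056 \left(-1882\right)^{3}\right) = 518 - \left(-104364 + 880776 + 72 \cdot 12545225621776 + 16056 \left(-6665900968\right)\right) = 518 - \left(-104364 + 880776 + 903256244767872 - 107027705942208\right) = 518 - 796228539602076 = -796228539601558$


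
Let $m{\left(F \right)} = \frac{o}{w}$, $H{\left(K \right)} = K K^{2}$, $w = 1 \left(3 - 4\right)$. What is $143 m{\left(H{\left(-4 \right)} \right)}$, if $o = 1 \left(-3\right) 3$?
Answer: $1287$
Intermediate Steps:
$o = -9$ ($o = \left(-3\right) 3 = -9$)
$w = -1$ ($w = 1 \left(-1\right) = -1$)
$H{\left(K \right)} = K^{3}$
$m{\left(F \right)} = 9$ ($m{\left(F \right)} = - \frac{9}{-1} = \left(-9\right) \left(-1\right) = 9$)
$143 m{\left(H{\left(-4 \right)} \right)} = 143 \cdot 9 = 1287$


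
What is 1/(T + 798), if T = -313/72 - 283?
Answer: 72/36767 ≈ 0.0019583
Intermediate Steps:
T = -20689/72 (T = -313*1/72 - 283 = -313/72 - 283 = -20689/72 ≈ -287.35)
1/(T + 798) = 1/(-20689/72 + 798) = 1/(36767/72) = 72/36767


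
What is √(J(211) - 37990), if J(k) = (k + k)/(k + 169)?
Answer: I*√1371398910/190 ≈ 194.91*I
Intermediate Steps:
J(k) = 2*k/(169 + k) (J(k) = (2*k)/(169 + k) = 2*k/(169 + k))
√(J(211) - 37990) = √(2*211/(169 + 211) - 37990) = √(2*211/380 - 37990) = √(2*211*(1/380) - 37990) = √(211/190 - 37990) = √(-7217889/190) = I*√1371398910/190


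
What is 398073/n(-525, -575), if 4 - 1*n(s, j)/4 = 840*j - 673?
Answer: 398073/1934708 ≈ 0.20575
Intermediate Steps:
n(s, j) = 2708 - 3360*j (n(s, j) = 16 - 4*(840*j - 673) = 16 - 4*(-673 + 840*j) = 16 + (2692 - 3360*j) = 2708 - 3360*j)
398073/n(-525, -575) = 398073/(2708 - 3360*(-575)) = 398073/(2708 + 1932000) = 398073/1934708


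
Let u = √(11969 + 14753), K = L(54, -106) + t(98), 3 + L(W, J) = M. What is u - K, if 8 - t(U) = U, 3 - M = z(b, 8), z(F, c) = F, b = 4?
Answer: 94 + √26722 ≈ 257.47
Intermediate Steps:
M = -1 (M = 3 - 1*4 = 3 - 4 = -1)
t(U) = 8 - U
L(W, J) = -4 (L(W, J) = -3 - 1 = -4)
K = -94 (K = -4 + (8 - 1*98) = -4 + (8 - 98) = -4 - 90 = -94)
u = √26722 ≈ 163.47
u - K = √26722 - 1*(-94) = √26722 + 94 = 94 + √26722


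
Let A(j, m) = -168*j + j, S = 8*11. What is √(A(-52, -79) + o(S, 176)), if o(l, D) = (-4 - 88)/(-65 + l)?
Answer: 2*√2170 ≈ 93.167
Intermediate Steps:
S = 88
o(l, D) = -92/(-65 + l)
A(j, m) = -167*j
√(A(-52, -79) + o(S, 176)) = √(-167*(-52) - 92/(-65 + 88)) = √(8684 - 92/23) = √(8684 - 92*1/23) = √(8684 - 4) = √8680 = 2*√2170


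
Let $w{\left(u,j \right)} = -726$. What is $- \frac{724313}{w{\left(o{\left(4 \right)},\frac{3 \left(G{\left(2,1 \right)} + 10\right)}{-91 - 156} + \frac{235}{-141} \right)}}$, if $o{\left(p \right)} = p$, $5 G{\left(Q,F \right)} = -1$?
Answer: $\frac{724313}{726} \approx 997.68$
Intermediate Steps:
$G{\left(Q,F \right)} = - \frac{1}{5}$ ($G{\left(Q,F \right)} = \frac{1}{5} \left(-1\right) = - \frac{1}{5}$)
$- \frac{724313}{w{\left(o{\left(4 \right)},\frac{3 \left(G{\left(2,1 \right)} + 10\right)}{-91 - 156} + \frac{235}{-141} \right)}} = - \frac{724313}{-726} = \left(-724313\right) \left(- \frac{1}{726}\right) = \frac{724313}{726}$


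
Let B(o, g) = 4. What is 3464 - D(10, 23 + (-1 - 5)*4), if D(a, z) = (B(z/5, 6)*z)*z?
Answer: 3460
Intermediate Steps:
D(a, z) = 4*z² (D(a, z) = (4*z)*z = 4*z²)
3464 - D(10, 23 + (-1 - 5)*4) = 3464 - 4*(23 + (-1 - 5)*4)² = 3464 - 4*(23 - 6*4)² = 3464 - 4*(23 - 24)² = 3464 - 4*(-1)² = 3464 - 4 = 3460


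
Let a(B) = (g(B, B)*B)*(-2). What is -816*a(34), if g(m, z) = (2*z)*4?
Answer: 15092736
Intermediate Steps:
g(m, z) = 8*z
a(B) = -16*B**2 (a(B) = ((8*B)*B)*(-2) = (8*B**2)*(-2) = -16*B**2)
-816*a(34) = -(-13056)*34**2 = -(-13056)*1156 = -816*(-18496) = 15092736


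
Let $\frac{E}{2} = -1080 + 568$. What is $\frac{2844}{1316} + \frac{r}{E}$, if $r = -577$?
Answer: $\frac{917897}{336896} \approx 2.7246$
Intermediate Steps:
$E = -1024$ ($E = 2 \left(-1080 + 568\right) = 2 \left(-512\right) = -1024$)
$\frac{2844}{1316} + \frac{r}{E} = \frac{2844}{1316} - \frac{577}{-1024} = 2844 \cdot \frac{1}{1316} - - \frac{577}{1024} = \frac{711}{329} + \frac{577}{1024} = \frac{917897}{336896}$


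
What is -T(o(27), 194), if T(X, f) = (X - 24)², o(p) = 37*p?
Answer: -950625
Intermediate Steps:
T(X, f) = (-24 + X)²
-T(o(27), 194) = -(-24 + 37*27)² = -(-24 + 999)² = -1*975² = -1*950625 = -950625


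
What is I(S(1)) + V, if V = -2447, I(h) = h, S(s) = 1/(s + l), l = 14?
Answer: -36704/15 ≈ -2446.9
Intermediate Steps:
S(s) = 1/(14 + s) (S(s) = 1/(s + 14) = 1/(14 + s))
I(S(1)) + V = 1/(14 + 1) - 2447 = 1/15 - 2447 = -36704/15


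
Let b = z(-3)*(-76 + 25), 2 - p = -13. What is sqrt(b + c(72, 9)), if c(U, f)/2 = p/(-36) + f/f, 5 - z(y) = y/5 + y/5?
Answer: I*sqrt(283530)/30 ≈ 17.749*I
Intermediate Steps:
p = 15 (p = 2 - 1*(-13) = 2 + 13 = 15)
z(y) = 5 - 2*y/5 (z(y) = 5 - (y/5 + y/5) = 5 - 2*y/5)
c(U, f) = 7/6 (c(U, f) = 2*(15/(-36) + f/f) = 2*(15*(-1/36) + 1) = 2*(-5/12 + 1) = 2*(7/12) = 7/6)
b = -1581/5 (b = (5 - 2/5*(-3))*(-76 + 25) = (5 + 6/5)*(-51) = (31/5)*(-51) = -1581/5 ≈ -316.20)
sqrt(b + c(72, 9)) = sqrt(-1581/5 + 7/6) = sqrt(-9451/30) = I*sqrt(283530)/30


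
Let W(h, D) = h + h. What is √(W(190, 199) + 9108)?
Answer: 4*√593 ≈ 97.406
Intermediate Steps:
W(h, D) = 2*h
√(W(190, 199) + 9108) = √(2*190 + 9108) = √(380 + 9108) = √9488 = 4*√593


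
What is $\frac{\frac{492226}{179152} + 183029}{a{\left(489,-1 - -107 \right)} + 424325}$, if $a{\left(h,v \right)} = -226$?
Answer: $\frac{16395251817}{37989092024} \approx 0.43158$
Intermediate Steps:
$\frac{\frac{492226}{179152} + 183029}{a{\left(489,-1 - -107 \right)} + 424325} = \frac{\frac{492226}{179152} + 183029}{-226 + 424325} = \frac{492226 \cdot \frac{1}{179152} + 183029}{424099} = \left(\frac{246113}{89576} + 183029\right) \frac{1}{424099} = \frac{16395251817}{89576} \cdot \frac{1}{424099} = \frac{16395251817}{37989092024}$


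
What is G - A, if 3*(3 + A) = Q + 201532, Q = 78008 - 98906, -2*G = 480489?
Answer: -1802717/6 ≈ -3.0045e+5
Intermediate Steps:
G = -480489/2 (G = -½*480489 = -480489/2 ≈ -2.4024e+5)
Q = -20898
A = 180625/3 (A = -3 + (-20898 + 201532)/3 = -3 + (⅓)*180634 = -3 + 180634/3 = 180625/3 ≈ 60208.)
G - A = -480489/2 - 1*180625/3 = -480489/2 - 180625/3 = -1802717/6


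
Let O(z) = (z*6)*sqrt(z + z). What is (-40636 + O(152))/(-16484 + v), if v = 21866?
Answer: -20318/2691 + 608*sqrt(19)/897 ≈ -4.5958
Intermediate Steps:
O(z) = 6*sqrt(2)*z**(3/2) (O(z) = (6*z)*sqrt(2*z) = (6*z)*(sqrt(2)*sqrt(z)) = 6*sqrt(2)*z**(3/2))
(-40636 + O(152))/(-16484 + v) = (-40636 + 6*sqrt(2)*152**(3/2))/(-16484 + 21866) = (-40636 + 6*sqrt(2)*(304*sqrt(38)))/5382 = (-40636 + 3648*sqrt(19))*(1/5382) = -20318/2691 + 608*sqrt(19)/897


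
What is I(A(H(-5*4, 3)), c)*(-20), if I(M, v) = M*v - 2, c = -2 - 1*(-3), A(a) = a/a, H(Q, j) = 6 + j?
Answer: 20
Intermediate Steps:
A(a) = 1
c = 1 (c = -2 + 3 = 1)
I(M, v) = -2 + M*v
I(A(H(-5*4, 3)), c)*(-20) = (-2 + 1*1)*(-20) = (-2 + 1)*(-20) = -1*(-20) = 20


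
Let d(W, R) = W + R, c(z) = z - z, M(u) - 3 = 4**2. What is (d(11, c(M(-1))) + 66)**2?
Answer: 5929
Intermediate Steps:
M(u) = 19 (M(u) = 3 + 4**2 = 3 + 16 = 19)
c(z) = 0
d(W, R) = R + W
(d(11, c(M(-1))) + 66)**2 = ((0 + 11) + 66)**2 = (11 + 66)**2 = 77**2 = 5929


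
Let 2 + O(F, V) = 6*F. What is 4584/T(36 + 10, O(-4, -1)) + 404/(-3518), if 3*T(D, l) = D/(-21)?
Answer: -253997210/40457 ≈ -6278.2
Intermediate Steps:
O(F, V) = -2 + 6*F
T(D, l) = -D/63 (T(D, l) = (D/(-21))/3 = (D*(-1/21))/3 = (-D/21)/3 = -D/63)
4584/T(36 + 10, O(-4, -1)) + 404/(-3518) = 4584/((-(36 + 10)/63)) + 404/(-3518) = 4584/((-1/63*46)) + 404*(-1/3518) = 4584/(-46/63) - 202/1759 = 4584*(-63/46) - 202/1759 = -144396/23 - 202/1759 = -253997210/40457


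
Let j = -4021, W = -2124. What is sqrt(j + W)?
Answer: I*sqrt(6145) ≈ 78.39*I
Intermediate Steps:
sqrt(j + W) = sqrt(-4021 - 2124) = sqrt(-6145) = I*sqrt(6145)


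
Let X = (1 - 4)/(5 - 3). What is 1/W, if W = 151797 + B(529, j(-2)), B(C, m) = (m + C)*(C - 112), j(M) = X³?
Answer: 8/2967861 ≈ 2.6955e-6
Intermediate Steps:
X = -3/2 ≈ -1.5000
j(M) = -27/8 (j(M) = (-3/2)³ = -27/8)
B(C, m) = (-112 + C)*(C + m) (B(C, m) = (C + m)*(-112 + C) = (-112 + C)*(C + m))
W = 2967861/8 (W = 151797 + (529² - 112*529 - 112*(-27/8) + 529*(-27/8)) = 151797 + (279841 - 59248 + 378 - 14283/8) = 151797 + 1753485/8 = 2967861/8 ≈ 3.7098e+5)
1/W = 1/(2967861/8) = 8/2967861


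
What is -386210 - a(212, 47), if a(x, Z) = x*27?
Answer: -391934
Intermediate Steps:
a(x, Z) = 27*x
-386210 - a(212, 47) = -386210 - 27*212 = -386210 - 1*5724 = -386210 - 5724 = -391934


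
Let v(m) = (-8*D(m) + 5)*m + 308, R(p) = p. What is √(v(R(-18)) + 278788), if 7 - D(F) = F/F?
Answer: √279870 ≈ 529.03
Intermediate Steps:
D(F) = 6 (D(F) = 7 - F/F = 7 - 1*1 = 7 - 1 = 6)
v(m) = 308 - 43*m (v(m) = (-8*6 + 5)*m + 308 = (-48 + 5)*m + 308 = -43*m + 308 = 308 - 43*m)
√(v(R(-18)) + 278788) = √((308 - 43*(-18)) + 278788) = √((308 + 774) + 278788) = √(1082 + 278788) = √279870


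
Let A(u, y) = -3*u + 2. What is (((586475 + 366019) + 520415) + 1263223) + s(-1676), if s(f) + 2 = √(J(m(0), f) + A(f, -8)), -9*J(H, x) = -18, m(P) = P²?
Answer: 2736130 + 2*√1258 ≈ 2.7362e+6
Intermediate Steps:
J(H, x) = 2 (J(H, x) = -⅑*(-18) = 2)
A(u, y) = 2 - 3*u
s(f) = -2 + √(4 - 3*f) (s(f) = -2 + √(2 + (2 - 3*f)) = -2 + √(4 - 3*f))
(((586475 + 366019) + 520415) + 1263223) + s(-1676) = (((586475 + 366019) + 520415) + 1263223) + (-2 + √(4 - 3*(-1676))) = ((952494 + 520415) + 1263223) + (-2 + √(4 + 5028)) = (1472909 + 1263223) + (-2 + √5032) = 2736132 + (-2 + 2*√1258) = 2736130 + 2*√1258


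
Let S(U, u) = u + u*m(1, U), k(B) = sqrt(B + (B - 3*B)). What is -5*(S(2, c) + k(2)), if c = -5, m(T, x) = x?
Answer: 75 - 5*I*sqrt(2) ≈ 75.0 - 7.0711*I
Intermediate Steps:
k(B) = sqrt(-B) (k(B) = sqrt(B - 2*B) = sqrt(-B))
S(U, u) = u + U*u (S(U, u) = u + u*U = u + U*u)
-5*(S(2, c) + k(2)) = -5*(-5*(1 + 2) + sqrt(-1*2)) = -5*(-5*3 + sqrt(-2)) = -5*(-15 + I*sqrt(2)) = 75 - 5*I*sqrt(2)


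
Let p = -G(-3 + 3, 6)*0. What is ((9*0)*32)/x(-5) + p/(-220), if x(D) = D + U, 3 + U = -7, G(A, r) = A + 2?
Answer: 0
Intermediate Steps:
G(A, r) = 2 + A
U = -10 (U = -3 - 7 = -10)
x(D) = -10 + D (x(D) = D - 10 = -10 + D)
p = 0 (p = -(2 + (-3 + 3))*0 = -(2 + 0)*0 = -1*2*0 = -2*0 = 0)
((9*0)*32)/x(-5) + p/(-220) = ((9*0)*32)/(-10 - 5) + 0/(-220) = (0*32)/(-15) + 0*(-1/220) = 0*(-1/15) + 0 = 0 + 0 = 0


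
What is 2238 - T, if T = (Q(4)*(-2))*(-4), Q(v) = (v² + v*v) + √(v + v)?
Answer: 1982 - 16*√2 ≈ 1959.4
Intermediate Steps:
Q(v) = 2*v² + √2*√v (Q(v) = (v² + v²) + √(2*v) = 2*v² + √2*√v)
T = 256 + 16*√2 (T = ((2*4² + √2*√4)*(-2))*(-4) = ((2*16 + √2*2)*(-2))*(-4) = ((32 + 2*√2)*(-2))*(-4) = (-64 - 4*√2)*(-4) = 256 + 16*√2 ≈ 278.63)
2238 - T = 2238 - (256 + 16*√2) = 2238 + (-256 - 16*√2) = 1982 - 16*√2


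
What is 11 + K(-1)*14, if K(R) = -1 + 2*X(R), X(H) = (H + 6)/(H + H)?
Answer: -73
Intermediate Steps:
X(H) = (6 + H)/(2*H) (X(H) = (6 + H)/((2*H)) = (6 + H)*(1/(2*H)) = (6 + H)/(2*H))
K(R) = -1 + (6 + R)/R (K(R) = -1 + 2*((6 + R)/(2*R)) = -1 + (6 + R)/R)
11 + K(-1)*14 = 11 + (6/(-1))*14 = 11 + (6*(-1))*14 = 11 - 6*14 = 11 - 84 = -73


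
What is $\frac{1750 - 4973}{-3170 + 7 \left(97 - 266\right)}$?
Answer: $\frac{3223}{4353} \approx 0.74041$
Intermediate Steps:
$\frac{1750 - 4973}{-3170 + 7 \left(97 - 266\right)} = - \frac{3223}{-3170 + 7 \left(97 - 266\right)} = - \frac{3223}{-3170 + 7 \left(-169\right)} = - \frac{3223}{-3170 - 1183} = - \frac{3223}{-4353} = \left(-3223\right) \left(- \frac{1}{4353}\right) = \frac{3223}{4353}$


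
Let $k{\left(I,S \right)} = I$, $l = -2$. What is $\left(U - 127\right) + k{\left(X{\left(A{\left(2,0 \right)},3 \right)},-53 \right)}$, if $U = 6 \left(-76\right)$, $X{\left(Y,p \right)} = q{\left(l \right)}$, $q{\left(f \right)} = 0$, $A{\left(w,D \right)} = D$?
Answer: $-583$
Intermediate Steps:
$X{\left(Y,p \right)} = 0$
$U = -456$
$\left(U - 127\right) + k{\left(X{\left(A{\left(2,0 \right)},3 \right)},-53 \right)} = \left(-456 - 127\right) + 0 = -583 + 0 = -583$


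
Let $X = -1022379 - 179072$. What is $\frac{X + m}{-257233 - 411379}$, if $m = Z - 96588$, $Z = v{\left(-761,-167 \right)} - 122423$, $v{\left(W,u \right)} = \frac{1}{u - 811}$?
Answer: $\frac{1389211837}{653902536} \approx 2.1245$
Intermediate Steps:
$v{\left(W,u \right)} = \frac{1}{-811 + u}$
$X = -1201451$
$Z = - \frac{119729695}{978}$ ($Z = \frac{1}{-811 - 167} - 122423 = \frac{1}{-978} - 122423 = - \frac{1}{978} - 122423 = - \frac{119729695}{978} \approx -1.2242 \cdot 10^{5}$)
$m = - \frac{214192759}{978}$ ($m = - \frac{119729695}{978} - 96588 = - \frac{214192759}{978} \approx -2.1901 \cdot 10^{5}$)
$\frac{X + m}{-257233 - 411379} = \frac{-1201451 - \frac{214192759}{978}}{-257233 - 411379} = - \frac{1389211837}{978 \left(-668612\right)} = \left(- \frac{1389211837}{978}\right) \left(- \frac{1}{668612}\right) = \frac{1389211837}{653902536}$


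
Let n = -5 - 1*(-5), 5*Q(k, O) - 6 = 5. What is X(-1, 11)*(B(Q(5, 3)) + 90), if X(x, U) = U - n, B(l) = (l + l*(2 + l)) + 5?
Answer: 29271/25 ≈ 1170.8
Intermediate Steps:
Q(k, O) = 11/5 (Q(k, O) = 6/5 + (⅕)*5 = 6/5 + 1 = 11/5)
B(l) = 5 + l + l*(2 + l)
n = 0 (n = -5 + 5 = 0)
X(x, U) = U (X(x, U) = U - 1*0 = U + 0 = U)
X(-1, 11)*(B(Q(5, 3)) + 90) = 11*((5 + (11/5)² + 3*(11/5)) + 90) = 11*((5 + 121/25 + 33/5) + 90) = 11*(411/25 + 90) = 11*(2661/25) = 29271/25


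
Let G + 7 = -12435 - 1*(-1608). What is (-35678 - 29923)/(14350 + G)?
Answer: -21867/1172 ≈ -18.658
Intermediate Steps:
G = -10834 (G = -7 + (-12435 - 1*(-1608)) = -7 + (-12435 + 1608) = -7 - 10827 = -10834)
(-35678 - 29923)/(14350 + G) = (-35678 - 29923)/(14350 - 10834) = -65601/3516 = -65601*1/3516 = -21867/1172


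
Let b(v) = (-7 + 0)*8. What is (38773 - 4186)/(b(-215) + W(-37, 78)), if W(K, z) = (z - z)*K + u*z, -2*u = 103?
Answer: -34587/4073 ≈ -8.4918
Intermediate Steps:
u = -103/2 (u = -½*103 = -103/2 ≈ -51.500)
W(K, z) = -103*z/2 (W(K, z) = (z - z)*K - 103*z/2 = 0*K - 103*z/2 = 0 - 103*z/2 = -103*z/2)
b(v) = -56 (b(v) = -7*8 = -56)
(38773 - 4186)/(b(-215) + W(-37, 78)) = (38773 - 4186)/(-56 - 103/2*78) = 34587/(-56 - 4017) = 34587/(-4073) = 34587*(-1/4073) = -34587/4073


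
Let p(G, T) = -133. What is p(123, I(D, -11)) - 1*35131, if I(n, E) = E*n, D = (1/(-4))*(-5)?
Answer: -35264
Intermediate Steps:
D = 5/4 (D = (1*(-1/4))*(-5) = -1/4*(-5) = 5/4 ≈ 1.2500)
p(123, I(D, -11)) - 1*35131 = -133 - 1*35131 = -133 - 35131 = -35264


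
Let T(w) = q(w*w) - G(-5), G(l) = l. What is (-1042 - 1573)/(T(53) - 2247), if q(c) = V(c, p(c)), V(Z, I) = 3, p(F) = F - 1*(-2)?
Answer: 2615/2239 ≈ 1.1679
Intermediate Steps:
p(F) = 2 + F (p(F) = F + 2 = 2 + F)
q(c) = 3
T(w) = 8 (T(w) = 3 - 1*(-5) = 3 + 5 = 8)
(-1042 - 1573)/(T(53) - 2247) = (-1042 - 1573)/(8 - 2247) = -2615/(-2239) = -2615*(-1/2239) = 2615/2239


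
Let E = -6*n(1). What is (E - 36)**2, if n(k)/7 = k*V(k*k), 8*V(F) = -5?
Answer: 1521/16 ≈ 95.063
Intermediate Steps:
V(F) = -5/8 (V(F) = (1/8)*(-5) = -5/8)
n(k) = -35*k/8 (n(k) = 7*(k*(-5/8)) = 7*(-5*k/8) = -35*k/8)
E = 105/4 (E = -(-105)/4 = -6*(-35/8) = 105/4 ≈ 26.250)
(E - 36)**2 = (105/4 - 36)**2 = (-39/4)**2 = 1521/16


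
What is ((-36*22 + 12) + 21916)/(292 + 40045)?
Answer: 21136/40337 ≈ 0.52398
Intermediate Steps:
((-36*22 + 12) + 21916)/(292 + 40045) = ((-792 + 12) + 21916)/40337 = (-780 + 21916)*(1/40337) = 21136*(1/40337) = 21136/40337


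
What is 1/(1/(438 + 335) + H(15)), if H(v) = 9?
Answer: 773/6958 ≈ 0.11110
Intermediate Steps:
1/(1/(438 + 335) + H(15)) = 1/(1/(438 + 335) + 9) = 1/(1/773 + 9) = 1/(6958/773) = 773/6958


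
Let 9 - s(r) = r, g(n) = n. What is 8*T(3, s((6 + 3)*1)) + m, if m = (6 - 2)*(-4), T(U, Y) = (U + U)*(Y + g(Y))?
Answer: -16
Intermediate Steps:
s(r) = 9 - r
T(U, Y) = 4*U*Y (T(U, Y) = (U + U)*(Y + Y) = (2*U)*(2*Y) = 4*U*Y)
m = -16 (m = 4*(-4) = -16)
8*T(3, s((6 + 3)*1)) + m = 8*(4*3*(9 - (6 + 3))) - 16 = 8*(4*3*(9 - 9)) - 16 = 8*(4*3*0) - 16 = 8*0 - 16 = 0 - 16 = -16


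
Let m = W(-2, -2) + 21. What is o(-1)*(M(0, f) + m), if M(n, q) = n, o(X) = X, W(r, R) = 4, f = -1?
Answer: -25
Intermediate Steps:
m = 25 (m = 4 + 21 = 25)
o(-1)*(M(0, f) + m) = -(0 + 25) = -1*25 = -25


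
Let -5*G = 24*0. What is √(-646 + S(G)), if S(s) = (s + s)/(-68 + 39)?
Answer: I*√646 ≈ 25.417*I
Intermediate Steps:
G = 0 (G = -24*0/5 = -⅕*0 = 0)
S(s) = -2*s/29 (S(s) = (2*s)/(-29) = (2*s)*(-1/29) = -2*s/29)
√(-646 + S(G)) = √(-646 - 2/29*0) = √(-646 + 0) = √(-646) = I*√646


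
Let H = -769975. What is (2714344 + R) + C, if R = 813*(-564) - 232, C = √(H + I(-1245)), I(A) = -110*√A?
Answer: 2255580 + √(-769975 - 110*I*√1245) ≈ 2.2556e+6 - 877.49*I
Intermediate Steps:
C = √(-769975 - 110*I*√1245) ≈ 2.212 - 877.49*I
R = -458764 (R = -458532 - 232 = -458764)
(2714344 + R) + C = (2714344 - 458764) + √(-769975 - 110*I*√1245) = 2255580 + √(-769975 - 110*I*√1245)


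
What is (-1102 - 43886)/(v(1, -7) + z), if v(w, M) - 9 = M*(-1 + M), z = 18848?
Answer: -44988/18913 ≈ -2.3787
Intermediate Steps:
v(w, M) = 9 + M*(-1 + M)
(-1102 - 43886)/(v(1, -7) + z) = (-1102 - 43886)/((9 + (-7)**2 - 1*(-7)) + 18848) = -44988/((9 + 49 + 7) + 18848) = -44988/(65 + 18848) = -44988/18913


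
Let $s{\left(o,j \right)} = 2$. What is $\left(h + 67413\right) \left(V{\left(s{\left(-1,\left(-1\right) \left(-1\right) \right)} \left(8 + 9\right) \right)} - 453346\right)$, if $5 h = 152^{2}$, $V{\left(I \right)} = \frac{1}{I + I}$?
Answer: $- \frac{11103119572063}{340} \approx -3.2656 \cdot 10^{10}$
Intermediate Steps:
$V{\left(I \right)} = \frac{1}{2 I}$
$h = \frac{23104}{5}$ ($h = \frac{152^{2}}{5} = \frac{1}{5} \cdot 23104 = \frac{23104}{5} \approx 4620.8$)
$\left(h + 67413\right) \left(V{\left(s{\left(-1,\left(-1\right) \left(-1\right) \right)} \left(8 + 9\right) \right)} - 453346\right) = \left(\frac{23104}{5} + 67413\right) \left(\frac{1}{2 \cdot 2 \left(8 + 9\right)} - 453346\right) = \frac{360169 \left(\frac{1}{2 \cdot 2 \cdot 17} - 453346\right)}{5} = \frac{360169 \left(\frac{1}{2 \cdot 34} - 453346\right)}{5} = \frac{360169 \left(\frac{1}{2} \cdot \frac{1}{34} - 453346\right)}{5} = \frac{360169 \left(\frac{1}{68} - 453346\right)}{5} = \frac{360169}{5} \left(- \frac{30827527}{68}\right) = - \frac{11103119572063}{340}$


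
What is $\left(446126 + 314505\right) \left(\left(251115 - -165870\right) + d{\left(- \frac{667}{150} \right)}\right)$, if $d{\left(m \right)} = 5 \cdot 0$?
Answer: $317171717535$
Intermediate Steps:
$d{\left(m \right)} = 0$
$\left(446126 + 314505\right) \left(\left(251115 - -165870\right) + d{\left(- \frac{667}{150} \right)}\right) = \left(446126 + 314505\right) \left(\left(251115 - -165870\right) + 0\right) = 760631 \left(\left(251115 + 165870\right) + 0\right) = 760631 \left(416985 + 0\right) = 760631 \cdot 416985 = 317171717535$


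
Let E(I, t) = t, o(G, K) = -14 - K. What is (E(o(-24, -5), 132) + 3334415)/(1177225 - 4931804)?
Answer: -3334547/3754579 ≈ -0.88813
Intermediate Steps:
(E(o(-24, -5), 132) + 3334415)/(1177225 - 4931804) = (132 + 3334415)/(1177225 - 4931804) = 3334547/(-3754579) = 3334547*(-1/3754579) = -3334547/3754579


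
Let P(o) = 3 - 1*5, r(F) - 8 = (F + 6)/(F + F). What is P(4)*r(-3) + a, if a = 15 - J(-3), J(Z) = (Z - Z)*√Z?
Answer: 0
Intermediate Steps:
J(Z) = 0 (J(Z) = 0*√Z = 0)
r(F) = 8 + (6 + F)/(2*F) (r(F) = 8 + (F + 6)/(F + F) = 8 + (6 + F)/((2*F)) = 8 + (6 + F)*(1/(2*F)) = 8 + (6 + F)/(2*F))
P(o) = -2 (P(o) = 3 - 5 = -2)
a = 15 (a = 15 - 1*0 = 15 + 0 = 15)
P(4)*r(-3) + a = -2*(17/2 + 3/(-3)) + 15 = -2*(17/2 + 3*(-⅓)) + 15 = -2*(17/2 - 1) + 15 = -2*15/2 + 15 = -15 + 15 = 0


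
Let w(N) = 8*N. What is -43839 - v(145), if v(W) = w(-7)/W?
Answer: -6356599/145 ≈ -43839.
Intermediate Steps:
v(W) = -56/W (v(W) = (8*(-7))/W = -56/W)
-43839 - v(145) = -43839 - (-56)/145 = -43839 - 1*(-56/145) = -43839 + 56/145 = -6356599/145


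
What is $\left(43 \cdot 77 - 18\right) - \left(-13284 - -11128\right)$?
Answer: $5449$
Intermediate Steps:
$\left(43 \cdot 77 - 18\right) - \left(-13284 - -11128\right) = \left(3311 - 18\right) - \left(-13284 + 11128\right) = 3293 - -2156 = 3293 + 2156 = 5449$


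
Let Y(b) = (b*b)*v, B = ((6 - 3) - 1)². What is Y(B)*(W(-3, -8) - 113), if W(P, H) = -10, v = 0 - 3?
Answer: 5904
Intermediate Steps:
v = -3
B = 4 (B = (3 - 1)² = 2² = 4)
Y(b) = -3*b² (Y(b) = (b*b)*(-3) = b²*(-3) = -3*b²)
Y(B)*(W(-3, -8) - 113) = (-3*4²)*(-10 - 113) = -3*16*(-123) = -48*(-123) = 5904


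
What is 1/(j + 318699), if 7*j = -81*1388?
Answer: 7/2118465 ≈ 3.3043e-6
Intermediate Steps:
j = -112428/7 (j = (-81*1388)/7 = (⅐)*(-112428) = -112428/7 ≈ -16061.)
1/(j + 318699) = 1/(-112428/7 + 318699) = 1/(2118465/7) = 7/2118465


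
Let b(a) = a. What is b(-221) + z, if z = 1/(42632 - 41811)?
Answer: -181440/821 ≈ -221.00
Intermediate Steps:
z = 1/821 ≈ 0.0012180
b(-221) + z = -221 + 1/821 = -181440/821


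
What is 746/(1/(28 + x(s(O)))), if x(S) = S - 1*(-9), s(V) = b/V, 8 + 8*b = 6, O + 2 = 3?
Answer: 54831/2 ≈ 27416.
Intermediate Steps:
O = 1 (O = -2 + 3 = 1)
b = -1/4 (b = -1 + (1/8)*6 = -1 + 3/4 = -1/4 ≈ -0.25000)
s(V) = -1/(4*V)
x(S) = 9 + S (x(S) = S + 9 = 9 + S)
746/(1/(28 + x(s(O)))) = 746/(1/(28 + (9 - 1/4/1))) = 746/(1/(28 + (9 - 1/4*1))) = 746/(1/(28 + (9 - 1/4))) = 746/(1/(28 + 35/4)) = 746/(1/(147/4)) = 746/(4/147) = 746*(147/4) = 54831/2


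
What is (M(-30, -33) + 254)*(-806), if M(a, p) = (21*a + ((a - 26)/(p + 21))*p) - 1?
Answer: 427986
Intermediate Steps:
M(a, p) = -1 + 21*a + p*(-26 + a)/(21 + p) (M(a, p) = (21*a + ((-26 + a)/(21 + p))*p) - 1 = (21*a + p*(-26 + a)/(21 + p)) - 1 = -1 + 21*a + p*(-26 + a)/(21 + p))
(M(-30, -33) + 254)*(-806) = ((-21 - 27*(-33) + 441*(-30) + 22*(-30)*(-33))/(21 - 33) + 254)*(-806) = ((-21 + 891 - 13230 + 21780)/(-12) + 254)*(-806) = (-1/12*9420 + 254)*(-806) = (-785 + 254)*(-806) = -531*(-806) = 427986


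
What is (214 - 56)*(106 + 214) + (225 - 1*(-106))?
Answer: 50891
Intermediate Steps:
(214 - 56)*(106 + 214) + (225 - 1*(-106)) = 158*320 + (225 + 106) = 50560 + 331 = 50891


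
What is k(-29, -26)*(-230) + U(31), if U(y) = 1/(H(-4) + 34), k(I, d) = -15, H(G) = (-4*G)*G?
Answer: 103499/30 ≈ 3450.0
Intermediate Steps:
H(G) = -4*G²
U(y) = -1/30 (U(y) = 1/(-4*(-4)² + 34) = 1/(-4*16 + 34) = 1/(-64 + 34) = 1/(-30) = -1/30)
k(-29, -26)*(-230) + U(31) = -15*(-230) - 1/30 = 3450 - 1/30 = 103499/30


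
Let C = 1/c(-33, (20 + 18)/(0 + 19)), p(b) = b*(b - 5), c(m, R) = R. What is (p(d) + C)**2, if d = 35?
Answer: 4414201/4 ≈ 1.1036e+6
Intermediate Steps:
p(b) = b*(-5 + b)
C = 1/2 (C = 1/((20 + 18)/(0 + 19)) = 1/(38/19) = 1/(38*(1/19)) = 1/2 ≈ 0.50000)
(p(d) + C)**2 = (35*(-5 + 35) + 1/2)**2 = (35*30 + 1/2)**2 = (1050 + 1/2)**2 = (2101/2)**2 = 4414201/4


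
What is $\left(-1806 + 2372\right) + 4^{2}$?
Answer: $582$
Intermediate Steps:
$\left(-1806 + 2372\right) + 4^{2} = 566 + 16 = 582$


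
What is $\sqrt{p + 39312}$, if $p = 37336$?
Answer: $2 \sqrt{19162} \approx 276.85$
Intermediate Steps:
$\sqrt{p + 39312} = \sqrt{37336 + 39312} = \sqrt{76648} = 2 \sqrt{19162}$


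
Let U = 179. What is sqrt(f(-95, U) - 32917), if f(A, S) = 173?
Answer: 2*I*sqrt(8186) ≈ 180.95*I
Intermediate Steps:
sqrt(f(-95, U) - 32917) = sqrt(173 - 32917) = sqrt(-32744) = 2*I*sqrt(8186)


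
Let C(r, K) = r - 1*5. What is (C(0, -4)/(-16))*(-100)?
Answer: -125/4 ≈ -31.250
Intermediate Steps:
C(r, K) = -5 + r (C(r, K) = r - 5 = -5 + r)
(C(0, -4)/(-16))*(-100) = ((-5 + 0)/(-16))*(-100) = -5*(-1/16)*(-100) = (5/16)*(-100) = -125/4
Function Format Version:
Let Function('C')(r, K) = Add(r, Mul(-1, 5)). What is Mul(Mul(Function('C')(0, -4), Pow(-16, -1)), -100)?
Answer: Rational(-125, 4) ≈ -31.250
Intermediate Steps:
Function('C')(r, K) = Add(-5, r) (Function('C')(r, K) = Add(r, -5) = Add(-5, r))
Mul(Mul(Function('C')(0, -4), Pow(-16, -1)), -100) = Mul(Mul(Add(-5, 0), Pow(-16, -1)), -100) = Mul(Mul(-5, Rational(-1, 16)), -100) = Mul(Rational(5, 16), -100) = Rational(-125, 4)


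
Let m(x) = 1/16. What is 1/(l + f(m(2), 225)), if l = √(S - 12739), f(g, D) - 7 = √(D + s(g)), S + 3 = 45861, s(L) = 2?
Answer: 1/(7 + √227 + √33119) ≈ 0.0049007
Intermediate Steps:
m(x) = 1/16
S = 45858 (S = -3 + 45861 = 45858)
f(g, D) = 7 + √(2 + D) (f(g, D) = 7 + √(D + 2) = 7 + √(2 + D))
l = √33119 (l = √(45858 - 12739) = √33119 ≈ 181.99)
1/(l + f(m(2), 225)) = 1/(√33119 + (7 + √(2 + 225))) = 1/(√33119 + (7 + √227)) = 1/(7 + √227 + √33119)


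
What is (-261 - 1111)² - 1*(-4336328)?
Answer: 6218712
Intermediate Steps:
(-261 - 1111)² - 1*(-4336328) = (-1372)² + 4336328 = 1882384 + 4336328 = 6218712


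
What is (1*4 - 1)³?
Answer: 27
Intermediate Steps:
(1*4 - 1)³ = (4 - 1)³ = 3³ = 27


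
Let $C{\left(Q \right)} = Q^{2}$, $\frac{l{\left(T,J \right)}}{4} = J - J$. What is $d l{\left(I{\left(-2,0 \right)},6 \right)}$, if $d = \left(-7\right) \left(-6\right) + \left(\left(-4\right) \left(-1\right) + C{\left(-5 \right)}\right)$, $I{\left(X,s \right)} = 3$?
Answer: $0$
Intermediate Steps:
$l{\left(T,J \right)} = 0$ ($l{\left(T,J \right)} = 4 \left(J - J\right) = 4 \cdot 0 = 0$)
$d = 71$ ($d = \left(-7\right) \left(-6\right) - \left(-4 - \left(-5\right)^{2}\right) = 42 + \left(4 + 25\right) = 42 + 29 = 71$)
$d l{\left(I{\left(-2,0 \right)},6 \right)} = 71 \cdot 0 = 0$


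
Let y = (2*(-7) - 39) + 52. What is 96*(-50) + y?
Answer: -4801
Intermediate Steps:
y = -1 (y = (-14 - 39) + 52 = -53 + 52 = -1)
96*(-50) + y = 96*(-50) - 1 = -4800 - 1 = -4801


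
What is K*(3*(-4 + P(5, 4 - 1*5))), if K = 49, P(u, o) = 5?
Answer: 147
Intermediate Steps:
K*(3*(-4 + P(5, 4 - 1*5))) = 49*(3*(-4 + 5)) = 49*(3*1) = 49*3 = 147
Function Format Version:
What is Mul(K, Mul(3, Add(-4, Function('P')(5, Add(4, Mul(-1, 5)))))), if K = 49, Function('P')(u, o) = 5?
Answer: 147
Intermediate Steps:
Mul(K, Mul(3, Add(-4, Function('P')(5, Add(4, Mul(-1, 5)))))) = Mul(49, Mul(3, Add(-4, 5))) = Mul(49, Mul(3, 1)) = Mul(49, 3) = 147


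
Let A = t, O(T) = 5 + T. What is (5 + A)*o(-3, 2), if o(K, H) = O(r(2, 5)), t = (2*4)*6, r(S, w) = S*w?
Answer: 795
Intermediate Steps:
t = 48 (t = 8*6 = 48)
o(K, H) = 15 (o(K, H) = 5 + 2*5 = 5 + 10 = 15)
A = 48
(5 + A)*o(-3, 2) = (5 + 48)*15 = 53*15 = 795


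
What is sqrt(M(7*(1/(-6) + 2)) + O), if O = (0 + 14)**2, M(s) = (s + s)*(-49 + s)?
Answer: 7*I*sqrt(538)/6 ≈ 27.061*I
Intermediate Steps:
M(s) = 2*s*(-49 + s) (M(s) = (2*s)*(-49 + s) = 2*s*(-49 + s))
O = 196 (O = 14**2 = 196)
sqrt(M(7*(1/(-6) + 2)) + O) = sqrt(2*(7*(1/(-6) + 2))*(-49 + 7*(1/(-6) + 2)) + 196) = sqrt(2*(7*(-1/6 + 2))*(-49 + 7*(-1/6 + 2)) + 196) = sqrt(2*(7*(11/6))*(-49 + 7*(11/6)) + 196) = sqrt(2*(77/6)*(-49 + 77/6) + 196) = sqrt(2*(77/6)*(-217/6) + 196) = sqrt(-16709/18 + 196) = sqrt(-13181/18) = 7*I*sqrt(538)/6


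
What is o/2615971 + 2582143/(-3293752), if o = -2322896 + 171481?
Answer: -13841038664933/8616359713192 ≈ -1.6064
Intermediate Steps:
o = -2151415
o/2615971 + 2582143/(-3293752) = -2151415/2615971 + 2582143/(-3293752) = -2151415*1/2615971 + 2582143*(-1/3293752) = -2151415/2615971 - 2582143/3293752 = -13841038664933/8616359713192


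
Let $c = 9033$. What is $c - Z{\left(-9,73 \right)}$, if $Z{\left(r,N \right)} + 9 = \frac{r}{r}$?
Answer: $9041$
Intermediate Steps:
$Z{\left(r,N \right)} = -8$ ($Z{\left(r,N \right)} = -9 + \frac{r}{r} = -9 + 1 = -8$)
$c - Z{\left(-9,73 \right)} = 9033 - -8 = 9033 + 8 = 9041$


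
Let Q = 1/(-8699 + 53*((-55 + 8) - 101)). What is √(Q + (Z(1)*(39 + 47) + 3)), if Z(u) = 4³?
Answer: 10*√15071053489/16543 ≈ 74.209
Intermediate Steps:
Z(u) = 64
Q = -1/16543 (Q = 1/(-8699 + 53*(-47 - 101)) = 1/(-8699 + 53*(-148)) = 1/(-8699 - 7844) = 1/(-16543) = -1/16543 ≈ -6.0449e-5)
√(Q + (Z(1)*(39 + 47) + 3)) = √(-1/16543 + (64*(39 + 47) + 3)) = √(-1/16543 + (64*86 + 3)) = √(-1/16543 + (5504 + 3)) = √(-1/16543 + 5507) = √(91102300/16543) = 10*√15071053489/16543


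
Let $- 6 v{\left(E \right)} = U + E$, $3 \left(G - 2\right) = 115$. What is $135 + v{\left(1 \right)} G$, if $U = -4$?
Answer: $\frac{931}{6} \approx 155.17$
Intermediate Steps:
$G = \frac{121}{3}$ ($G = 2 + \frac{1}{3} \cdot 115 = 2 + \frac{115}{3} = \frac{121}{3} \approx 40.333$)
$v{\left(E \right)} = \frac{2}{3} - \frac{E}{6}$ ($v{\left(E \right)} = - \frac{-4 + E}{6} = \frac{2}{3} - \frac{E}{6}$)
$135 + v{\left(1 \right)} G = 135 + \left(\frac{2}{3} - \frac{1}{6}\right) \frac{121}{3} = 135 + \frac{1}{2} \cdot \frac{121}{3} = 135 + \frac{121}{6} = \frac{931}{6}$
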